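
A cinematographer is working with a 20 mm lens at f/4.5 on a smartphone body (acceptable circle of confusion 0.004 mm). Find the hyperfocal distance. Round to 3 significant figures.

Hyperfocal distance H = f²/(N·c) + f = 20²/(4.5 × 0.004) + 20 = 400/0.018 + 20 ≈ 22242.2 mm ≈ 22.2 m.

22.2 m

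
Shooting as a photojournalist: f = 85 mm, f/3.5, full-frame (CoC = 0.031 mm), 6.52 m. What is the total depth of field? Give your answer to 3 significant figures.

Hyperfocal distance H = f²/(N·c) + f = 85²/(3.5 × 0.031) + 85 = 7225/0.1085 + 85 ≈ 66674.9 mm ≈ 66.67 m.
Near limit Dn = s·(H − f)/(H + s − 2f) = 6520 × (66674.9 − 85) / (66674.9 + 6520 − 2 × 85) = 6520 × 66589.9 / 73024.9 ≈ 5945.5 mm.
Far limit Df = s·(H − f)/(H − s) = 6520 × (66674.9 − 85) / (66674.9 − 6520) = 6520 × 66589.9 / 60154.9 ≈ 7217.5 mm.
Depth of field = Df − Dn = 7217.5 − 5945.5 ≈ 1272.0 mm ≈ 1.27 m.

1.27 m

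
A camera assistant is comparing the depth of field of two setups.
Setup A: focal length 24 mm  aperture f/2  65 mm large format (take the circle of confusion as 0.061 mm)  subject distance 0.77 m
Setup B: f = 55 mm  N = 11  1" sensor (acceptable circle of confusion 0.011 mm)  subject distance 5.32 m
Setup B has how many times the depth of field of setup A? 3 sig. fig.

9.40

Setup A: H = 24²/(2×0.061) + 24 ≈ 4745.3 mm; DoF = Df − Dn = 914.50 − 664.94 ≈ 249.56 mm.
Setup B: H = 55²/(11×0.011) + 55 ≈ 25055.0 mm; DoF = Df − Dn = 6739.3 − 4394.5 ≈ 2344.8 mm.
Ratio = 2344.8 / 249.56 ≈ 9.40.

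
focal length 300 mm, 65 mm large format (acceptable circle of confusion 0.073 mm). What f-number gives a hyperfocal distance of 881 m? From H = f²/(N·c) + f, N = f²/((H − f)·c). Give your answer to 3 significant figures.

f/1.40

Rearrange H = f²/(N·c) + f for N: N = f² / ((H − f)·c).
N = 300² / ((881000 − 300) × 0.073) = 90000 / 64291 ≈ 1.40.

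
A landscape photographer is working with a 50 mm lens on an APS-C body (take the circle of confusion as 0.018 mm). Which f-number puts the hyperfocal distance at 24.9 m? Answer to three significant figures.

f/5.59

Rearrange H = f²/(N·c) + f for N: N = f² / ((H − f)·c).
N = 50² / ((24900 − 50) × 0.018) = 2500 / 447.3 ≈ 5.59.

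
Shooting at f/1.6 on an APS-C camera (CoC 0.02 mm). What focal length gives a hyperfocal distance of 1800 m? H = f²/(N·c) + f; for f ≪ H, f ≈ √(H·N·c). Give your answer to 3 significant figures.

240 mm

From H = f²/(N·c) + f, with f ≪ H: f ≈ √(H·N·c) = √(1800000 × 1.6 × 0.02) = √57600 ≈ 240.0 mm.
The +f correction barely moves this — solving exactly, f² + N·c·f − N·c·H = 0 ⇒ f = (−N·c + √((N·c)² + 4·N·c·H))/2 = (−0.032 + √230400)/2 ≈ 239.98 mm, so f ≈ 240 mm.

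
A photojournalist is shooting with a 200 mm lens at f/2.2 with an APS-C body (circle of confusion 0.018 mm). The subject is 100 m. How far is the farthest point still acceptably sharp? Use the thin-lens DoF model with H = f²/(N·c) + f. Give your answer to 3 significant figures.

111 m

Hyperfocal distance H = f²/(N·c) + f = 200²/(2.2 × 0.018) + 200 = 40000/0.0396 + 200 ≈ 1010301.0 mm ≈ 1010 m.
Far limit Df = s·(H − f)/(H − s) = 100000 × (1010301.0 − 200) / (1010301.0 − 100000) = 100000 × 1010101.0 / 910301.0 ≈ 110963 mm ≈ 111 m.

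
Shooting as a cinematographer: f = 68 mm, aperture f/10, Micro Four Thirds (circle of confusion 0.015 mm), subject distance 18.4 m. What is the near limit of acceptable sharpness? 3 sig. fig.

Hyperfocal distance H = f²/(N·c) + f = 68²/(10 × 0.015) + 68 = 4624/0.15 + 68 ≈ 30894.7 mm ≈ 30.89 m.
Near limit Dn = s·(H − f)/(H + s − 2f) = 18400 × (30894.7 − 68) / (30894.7 + 18400 − 2 × 68) = 18400 × 30826.7 / 49158.7 ≈ 11538 mm ≈ 11.5 m.

11.5 m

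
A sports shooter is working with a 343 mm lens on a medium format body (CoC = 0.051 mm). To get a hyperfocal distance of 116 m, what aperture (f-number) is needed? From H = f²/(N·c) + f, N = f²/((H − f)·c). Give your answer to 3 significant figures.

Rearrange H = f²/(N·c) + f for N: N = f² / ((H − f)·c).
N = 343² / ((116000 − 343) × 0.051) = 117649 / 5899 ≈ 19.9.

f/19.9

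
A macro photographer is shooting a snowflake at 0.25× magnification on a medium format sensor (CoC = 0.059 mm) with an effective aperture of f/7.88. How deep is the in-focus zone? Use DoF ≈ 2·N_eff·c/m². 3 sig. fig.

At magnification m, DoF ≈ 2·N_eff·c/m² = 2 × 7.88 × 0.059 / 0.25² = 0.9298 / 0.0625 ≈ 14.9 mm.

14.9 mm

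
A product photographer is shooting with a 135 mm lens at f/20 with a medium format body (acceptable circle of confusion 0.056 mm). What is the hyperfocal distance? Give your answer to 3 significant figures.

16.4 m

Hyperfocal distance H = f²/(N·c) + f = 135²/(20 × 0.056) + 135 = 18225/1.12 + 135 ≈ 16407.3 mm ≈ 16.4 m.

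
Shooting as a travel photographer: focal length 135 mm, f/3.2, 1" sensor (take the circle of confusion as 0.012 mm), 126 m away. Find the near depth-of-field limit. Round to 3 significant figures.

99.6 m

Hyperfocal distance H = f²/(N·c) + f = 135²/(3.2 × 0.012) + 135 = 18225/0.0384 + 135 ≈ 474744.4 mm ≈ 474.7 m.
Near limit Dn = s·(H − f)/(H + s − 2f) = 126000 × (474744.4 − 135) / (474744.4 + 126000 − 2 × 135) = 126000 × 474609.4 / 600474.4 ≈ 99589 mm ≈ 99.6 m.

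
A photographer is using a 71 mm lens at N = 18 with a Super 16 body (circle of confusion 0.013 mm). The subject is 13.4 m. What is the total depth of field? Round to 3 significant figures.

26.9 m

Hyperfocal distance H = f²/(N·c) + f = 71²/(18 × 0.013) + 71 = 5041/0.234 + 71 ≈ 21613.7 mm ≈ 21.61 m.
Near limit Dn = s·(H − f)/(H + s − 2f) = 13400 × (21613.7 − 71) / (21613.7 + 13400 − 2 × 71) = 13400 × 21542.7 / 34871.7 ≈ 8278 mm.
Far limit Df = s·(H − f)/(H − s) = 13400 × (21613.7 − 71) / (21613.7 − 13400) = 13400 × 21542.7 / 8213.7 ≈ 35145 mm.
Depth of field = Df − Dn = 35145 − 8278 ≈ 26867 mm ≈ 26.9 m.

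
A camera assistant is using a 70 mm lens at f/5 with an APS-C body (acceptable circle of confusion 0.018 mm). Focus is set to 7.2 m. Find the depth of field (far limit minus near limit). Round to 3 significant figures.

1.92 m

Hyperfocal distance H = f²/(N·c) + f = 70²/(5 × 0.018) + 70 = 4900/0.09 + 70 ≈ 54514.4 mm ≈ 54.51 m.
Near limit Dn = s·(H − f)/(H + s − 2f) = 7200 × (54514.4 − 70) / (54514.4 + 7200 − 2 × 70) = 7200 × 54444.4 / 61574.4 ≈ 6366.3 mm.
Far limit Df = s·(H − f)/(H − s) = 7200 × (54514.4 − 70) / (54514.4 − 7200) = 7200 × 54444.4 / 47314.4 ≈ 8285.0 mm.
Depth of field = Df − Dn = 8285.0 − 6366.3 ≈ 1918.7 mm ≈ 1.92 m.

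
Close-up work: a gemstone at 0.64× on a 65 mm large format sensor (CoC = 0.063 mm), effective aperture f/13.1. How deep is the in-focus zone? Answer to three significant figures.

At magnification m, DoF ≈ 2·N_eff·c/m² = 2 × 13.1 × 0.063 / 0.64² = 1.651 / 0.4096 ≈ 4.03 mm.

4.03 mm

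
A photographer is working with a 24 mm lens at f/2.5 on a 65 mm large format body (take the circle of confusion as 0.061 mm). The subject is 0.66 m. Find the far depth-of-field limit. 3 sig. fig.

Hyperfocal distance H = f²/(N·c) + f = 24²/(2.5 × 0.061) + 24 = 576/0.1525 + 24 ≈ 3801.0 mm ≈ 3.801 m.
Far limit Df = s·(H − f)/(H − s) = 660 × (3801.0 − 24) / (3801.0 − 660) = 660 × 3777.0 / 3141.0 ≈ 793.64 mm ≈ 0.794 m.

0.794 m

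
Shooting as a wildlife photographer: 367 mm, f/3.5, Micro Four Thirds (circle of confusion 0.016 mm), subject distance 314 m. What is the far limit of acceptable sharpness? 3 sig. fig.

Hyperfocal distance H = f²/(N·c) + f = 367²/(3.5 × 0.016) + 367 = 134689/0.056 + 367 ≈ 2405527.7 mm ≈ 2406 m.
Far limit Df = s·(H − f)/(H − s) = 314000 × (2405527.7 − 367) / (2405527.7 − 314000) = 314000 × 2405160.7 / 2091527.7 ≈ 361086 mm ≈ 361 m.

361 m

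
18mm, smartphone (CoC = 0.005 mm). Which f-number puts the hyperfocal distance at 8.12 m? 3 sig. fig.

f/8

Rearrange H = f²/(N·c) + f for N: N = f² / ((H − f)·c).
N = 18² / ((8120 − 18) × 0.005) = 324 / 40.51 ≈ 8.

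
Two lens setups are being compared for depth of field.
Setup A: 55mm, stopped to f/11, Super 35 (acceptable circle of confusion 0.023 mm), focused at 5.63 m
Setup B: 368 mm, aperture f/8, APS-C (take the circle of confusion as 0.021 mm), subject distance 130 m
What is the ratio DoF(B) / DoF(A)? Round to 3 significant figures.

Setup A: H = 55²/(11×0.023) + 55 ≈ 12011.5 mm; DoF = Df − Dn = 10548.5 − 3839.7 ≈ 6708.8 mm.
Setup B: H = 368²/(8×0.021) + 368 ≈ 806463.2 mm; DoF = Df − Dn = 154912 − 111990 ≈ 42922 mm.
Ratio = 42922 / 6708.8 ≈ 6.40.

6.40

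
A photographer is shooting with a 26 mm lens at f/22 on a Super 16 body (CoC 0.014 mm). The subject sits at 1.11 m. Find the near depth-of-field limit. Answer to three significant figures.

Hyperfocal distance H = f²/(N·c) + f = 26²/(22 × 0.014) + 26 = 676/0.308 + 26 ≈ 2220.8 mm ≈ 2.221 m.
Near limit Dn = s·(H − f)/(H + s − 2f) = 1110 × (2220.8 − 26) / (2220.8 + 1110 − 2 × 26) = 1110 × 2194.8 / 3278.8 ≈ 743.02 mm ≈ 0.743 m.

0.743 m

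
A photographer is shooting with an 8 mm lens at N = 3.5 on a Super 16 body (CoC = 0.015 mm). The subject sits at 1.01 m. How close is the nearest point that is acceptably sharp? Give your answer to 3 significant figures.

0.554 m

Hyperfocal distance H = f²/(N·c) + f = 8²/(3.5 × 0.015) + 8 = 64/0.0525 + 8 ≈ 1227.0 mm ≈ 1.227 m.
Near limit Dn = s·(H − f)/(H + s − 2f) = 1010 × (1227.0 − 8) / (1227.0 + 1010 − 2 × 8) = 1010 × 1219.0 / 2221.0 ≈ 554.35 mm ≈ 0.554 m.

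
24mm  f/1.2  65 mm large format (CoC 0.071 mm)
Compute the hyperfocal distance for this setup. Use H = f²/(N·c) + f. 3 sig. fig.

Hyperfocal distance H = f²/(N·c) + f = 24²/(1.2 × 0.071) + 24 = 576/0.0852 + 24 ≈ 6784.6 mm ≈ 6.78 m.

6.78 m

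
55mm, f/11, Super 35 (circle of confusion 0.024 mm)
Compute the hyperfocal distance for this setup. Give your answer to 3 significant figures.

Hyperfocal distance H = f²/(N·c) + f = 55²/(11 × 0.024) + 55 = 3025/0.264 + 55 ≈ 11513.3 mm ≈ 11.5 m.

11.5 m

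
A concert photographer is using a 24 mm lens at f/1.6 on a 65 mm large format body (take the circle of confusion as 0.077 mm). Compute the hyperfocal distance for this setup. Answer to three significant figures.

Hyperfocal distance H = f²/(N·c) + f = 24²/(1.6 × 0.077) + 24 = 576/0.1232 + 24 ≈ 4699.3 mm ≈ 4.70 m.

4.70 m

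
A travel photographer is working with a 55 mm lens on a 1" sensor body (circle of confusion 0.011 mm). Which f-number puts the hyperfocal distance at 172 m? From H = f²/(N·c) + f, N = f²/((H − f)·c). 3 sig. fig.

f/1.60

Rearrange H = f²/(N·c) + f for N: N = f² / ((H − f)·c).
N = 55² / ((172000 − 55) × 0.011) = 3025 / 1891 ≈ 1.60.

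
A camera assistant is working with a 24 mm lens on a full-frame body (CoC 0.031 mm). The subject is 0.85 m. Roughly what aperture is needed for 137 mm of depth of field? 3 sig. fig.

Write h = H − f = f²/(N·c). The thin-lens limits are Dn = s·h/(h + (s−f)) and Df = s·h/(h − (s−f)), so DoF = Df − Dn = 2·s·(s−f)·h / (h² − (s−f)²).
That is a quadratic in h: DoF·h² − 2·s·(s−f)·h − DoF·(s−f)² = 0 ⇒ h = (s−f)·(s + √(s² + DoF²)) / DoF = 826 × (850 + √(850² + 137²)) / 137 = 826 × (850 + 860.970) / 137 ≈ 10316 mm.
Then N = f²/(c·h) = 24² / (0.031 × 10316) = 576 / 319.79 ≈ 1.80.

f/1.80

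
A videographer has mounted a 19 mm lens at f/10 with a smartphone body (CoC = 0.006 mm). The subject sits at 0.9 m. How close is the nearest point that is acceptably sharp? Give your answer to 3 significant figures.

Hyperfocal distance H = f²/(N·c) + f = 19²/(10 × 0.006) + 19 = 361/0.06 + 19 ≈ 6035.7 mm ≈ 6.036 m.
Near limit Dn = s·(H − f)/(H + s − 2f) = 900 × (6035.7 − 19) / (6035.7 + 900 − 2 × 19) = 900 × 6016.7 / 6897.7 ≈ 785.05 mm ≈ 0.785 m.

0.785 m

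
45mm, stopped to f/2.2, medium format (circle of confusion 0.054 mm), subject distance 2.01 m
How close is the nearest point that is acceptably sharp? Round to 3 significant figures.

Hyperfocal distance H = f²/(N·c) + f = 45²/(2.2 × 0.054) + 45 = 2025/0.1188 + 45 ≈ 17090.5 mm ≈ 17.09 m.
Near limit Dn = s·(H − f)/(H + s − 2f) = 2010 × (17090.5 − 45) / (17090.5 + 2010 − 2 × 45) = 2010 × 17045.5 / 19010.5 ≈ 1802.2 mm ≈ 1.80 m.

1.80 m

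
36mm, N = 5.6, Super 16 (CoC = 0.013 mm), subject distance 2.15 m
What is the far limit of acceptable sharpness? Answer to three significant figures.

Hyperfocal distance H = f²/(N·c) + f = 36²/(5.6 × 0.013) + 36 = 1296/0.0728 + 36 ≈ 17838.2 mm ≈ 17.84 m.
Far limit Df = s·(H − f)/(H − s) = 2150 × (17838.2 − 36) / (17838.2 − 2150) = 2150 × 17802.2 / 15688.2 ≈ 2439.7 mm ≈ 2.44 m.

2.44 m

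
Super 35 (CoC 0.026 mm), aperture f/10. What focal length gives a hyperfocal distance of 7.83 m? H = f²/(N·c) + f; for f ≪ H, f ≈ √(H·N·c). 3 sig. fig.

From H = f²/(N·c) + f, with f ≪ H: f ≈ √(H·N·c) = √(7830 × 10 × 0.026) = √2035.8 ≈ 45.12 mm.
Exact: f² + N·c·f − N·c·H = 0 ⇒ f = (−N·c + √((N·c)² + 4·N·c·H))/2 = (−0.26 + √8143.3)/2 ≈ 44.990 mm ≈ 45.0 mm.

45.0 mm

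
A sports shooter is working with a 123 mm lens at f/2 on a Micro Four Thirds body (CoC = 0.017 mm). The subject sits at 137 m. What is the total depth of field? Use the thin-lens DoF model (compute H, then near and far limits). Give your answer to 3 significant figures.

Hyperfocal distance H = f²/(N·c) + f = 123²/(2 × 0.017) + 123 = 15129/0.034 + 123 ≈ 445093.6 mm ≈ 445.1 m.
Near limit Dn = s·(H − f)/(H + s − 2f) = 137000 × (445093.6 − 123) / (445093.6 + 137000 − 2 × 123) = 137000 × 444970.6 / 581847.6 ≈ 104771 mm.
Far limit Df = s·(H − f)/(H − s) = 137000 × (445093.6 − 123) / (445093.6 − 137000) = 137000 × 444970.6 / 308093.6 ≈ 197865 mm.
Depth of field = Df − Dn = 197865 − 104771 ≈ 93094 mm ≈ 93.1 m.

93.1 m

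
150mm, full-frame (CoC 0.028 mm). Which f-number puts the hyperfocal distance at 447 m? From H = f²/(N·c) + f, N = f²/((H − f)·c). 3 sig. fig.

Rearrange H = f²/(N·c) + f for N: N = f² / ((H − f)·c).
N = 150² / ((447000 − 150) × 0.028) = 22500 / 12512 ≈ 1.80.

f/1.80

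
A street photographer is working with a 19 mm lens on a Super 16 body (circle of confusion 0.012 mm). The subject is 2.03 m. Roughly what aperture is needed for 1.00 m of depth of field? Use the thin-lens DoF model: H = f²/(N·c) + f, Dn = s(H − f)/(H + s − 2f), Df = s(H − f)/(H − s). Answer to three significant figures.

f/3.48

Write h = H − f = f²/(N·c). The thin-lens limits are Dn = s·h/(h + (s−f)) and Df = s·h/(h − (s−f)), so DoF = Df − Dn = 2·s·(s−f)·h / (h² − (s−f)²).
That is a quadratic in h: DoF·h² − 2·s·(s−f)·h − DoF·(s−f)² = 0 ⇒ h = (s−f)·(s + √(s² + DoF²)) / DoF = 2011 × (2030 + √(2030² + 1000²)) / 1000 = 2011 × (2030 + 2262.94) / 1000 ≈ 8633.1 mm.
Then N = f²/(c·h) = 19² / (0.012 × 8633.1) = 361 / 103.60 ≈ 3.48.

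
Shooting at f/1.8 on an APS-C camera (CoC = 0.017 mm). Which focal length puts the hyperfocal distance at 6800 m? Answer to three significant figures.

From H = f²/(N·c) + f, with f ≪ H: f ≈ √(H·N·c) = √(6800000 × 1.8 × 0.017) = √208080 ≈ 456.2 mm.
The +f correction barely moves this — solving exactly, f² + N·c·f − N·c·H = 0 ⇒ f = (−N·c + √((N·c)² + 4·N·c·H))/2 = (−0.0306 + √832320)/2 ≈ 456.14 mm, so f ≈ 456 mm.

456 mm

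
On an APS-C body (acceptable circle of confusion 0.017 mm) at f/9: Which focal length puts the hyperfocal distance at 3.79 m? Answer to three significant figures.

24.0 mm

From H = f²/(N·c) + f, with f ≪ H: f ≈ √(H·N·c) = √(3790 × 9 × 0.017) = √579.87 ≈ 24.08 mm.
Exact: f² + N·c·f − N·c·H = 0 ⇒ f = (−N·c + √((N·c)² + 4·N·c·H))/2 = (−0.153 + √2319.5)/2 ≈ 24.004 mm ≈ 24.0 mm.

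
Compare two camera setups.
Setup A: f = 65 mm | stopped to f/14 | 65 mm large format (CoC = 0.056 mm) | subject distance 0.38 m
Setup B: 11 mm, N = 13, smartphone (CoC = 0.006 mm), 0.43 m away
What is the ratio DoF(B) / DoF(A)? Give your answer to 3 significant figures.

Setup A: H = 65²/(14×0.056) + 65 ≈ 5454.0 mm; DoF = Df − Dn = 403.591 − 359.015 ≈ 44.576 mm.
Setup B: H = 11²/(13×0.006) + 11 ≈ 1562.3 mm; DoF = Df − Dn = 589.12 − 338.56 ≈ 250.56 mm.
Ratio = 250.56 / 44.576 ≈ 5.62.

5.62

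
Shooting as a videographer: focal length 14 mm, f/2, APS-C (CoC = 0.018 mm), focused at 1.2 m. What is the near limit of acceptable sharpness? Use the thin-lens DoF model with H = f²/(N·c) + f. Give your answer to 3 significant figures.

Hyperfocal distance H = f²/(N·c) + f = 14²/(2 × 0.018) + 14 = 196/0.036 + 14 ≈ 5458.4 mm ≈ 5.458 m.
Near limit Dn = s·(H − f)/(H + s − 2f) = 1200 × (5458.4 − 14) / (5458.4 + 1200 − 2 × 14) = 1200 × 5444.4 / 6630.4 ≈ 985.35 mm ≈ 0.985 m.

0.985 m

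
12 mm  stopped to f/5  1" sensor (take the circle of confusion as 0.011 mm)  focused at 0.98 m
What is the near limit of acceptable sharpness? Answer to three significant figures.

Hyperfocal distance H = f²/(N·c) + f = 12²/(5 × 0.011) + 12 = 144/0.055 + 12 ≈ 2630.2 mm ≈ 2.630 m.
Near limit Dn = s·(H − f)/(H + s − 2f) = 980 × (2630.2 − 12) / (2630.2 + 980 − 2 × 12) = 980 × 2618.2 / 3586.2 ≈ 715.47 mm ≈ 0.715 m.

0.715 m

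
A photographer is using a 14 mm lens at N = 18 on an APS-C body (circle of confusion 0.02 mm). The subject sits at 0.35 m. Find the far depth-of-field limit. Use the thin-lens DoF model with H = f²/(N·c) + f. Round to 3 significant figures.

0.914 m

Hyperfocal distance H = f²/(N·c) + f = 14²/(18 × 0.02) + 14 = 196/0.36 + 14 ≈ 558.4 mm ≈ 0.558 m.
Far limit Df = s·(H − f)/(H − s) = 350 × (558.4 − 14) / (558.4 − 350) = 350 × 544.4 / 208.4 ≈ 914.18 mm ≈ 0.914 m.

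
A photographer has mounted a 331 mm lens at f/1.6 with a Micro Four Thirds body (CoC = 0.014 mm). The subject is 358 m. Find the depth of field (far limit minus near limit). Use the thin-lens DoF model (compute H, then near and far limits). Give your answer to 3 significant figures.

52.6 m

Hyperfocal distance H = f²/(N·c) + f = 331²/(1.6 × 0.014) + 331 = 109561/0.0224 + 331 ≈ 4891447.1 mm ≈ 4891 m.
Near limit Dn = s·(H − f)/(H + s − 2f) = 358000 × (4891447.1 − 331) / (4891447.1 + 358000 − 2 × 331) = 358000 × 4891116.1 / 5248785.1 ≈ 333605 mm.
Far limit Df = s·(H − f)/(H − s) = 358000 × (4891447.1 − 331) / (4891447.1 − 358000) = 358000 × 4891116.1 / 4533447.1 ≈ 386245 mm.
Depth of field = Df − Dn = 386245 − 333605 ≈ 52640 mm ≈ 52.6 m.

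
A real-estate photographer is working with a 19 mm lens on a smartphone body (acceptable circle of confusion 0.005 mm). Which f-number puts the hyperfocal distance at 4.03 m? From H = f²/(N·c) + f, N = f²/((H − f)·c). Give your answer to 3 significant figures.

Rearrange H = f²/(N·c) + f for N: N = f² / ((H − f)·c).
N = 19² / ((4030 − 19) × 0.005) = 361 / 20.06 ≈ 18.

f/18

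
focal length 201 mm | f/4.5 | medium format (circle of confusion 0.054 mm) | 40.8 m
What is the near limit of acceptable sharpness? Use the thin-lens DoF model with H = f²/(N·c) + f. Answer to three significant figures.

32.8 m

Hyperfocal distance H = f²/(N·c) + f = 201²/(4.5 × 0.054) + 201 = 40401/0.243 + 201 ≈ 166460.3 mm ≈ 166.5 m.
Near limit Dn = s·(H − f)/(H + s − 2f) = 40800 × (166460.3 − 201) / (166460.3 + 40800 − 2 × 201) = 40800 × 166259.3 / 206858.3 ≈ 32792 mm ≈ 32.8 m.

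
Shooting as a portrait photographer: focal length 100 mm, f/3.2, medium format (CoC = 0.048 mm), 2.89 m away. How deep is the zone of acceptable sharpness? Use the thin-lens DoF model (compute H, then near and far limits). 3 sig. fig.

248 mm

Hyperfocal distance H = f²/(N·c) + f = 100²/(3.2 × 0.048) + 100 = 10000/0.1536 + 100 ≈ 65204.2 mm ≈ 65.20 m.
Near limit Dn = s·(H − f)/(H + s − 2f) = 2890 × (65204.2 − 100) / (65204.2 + 2890 − 2 × 100) = 2890 × 65104.2 / 67894.2 ≈ 2771.24 mm.
Far limit Df = s·(H − f)/(H − s) = 2890 × (65204.2 − 100) / (65204.2 − 2890) = 2890 × 65104.2 / 62314.2 ≈ 3019.39 mm.
Depth of field = Df − Dn = 3019.39 − 2771.24 ≈ 248.15 mm.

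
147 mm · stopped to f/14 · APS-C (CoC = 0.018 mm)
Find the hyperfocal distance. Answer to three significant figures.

85.9 m

Hyperfocal distance H = f²/(N·c) + f = 147²/(14 × 0.018) + 147 = 21609/0.252 + 147 ≈ 85897.0 mm ≈ 85.9 m.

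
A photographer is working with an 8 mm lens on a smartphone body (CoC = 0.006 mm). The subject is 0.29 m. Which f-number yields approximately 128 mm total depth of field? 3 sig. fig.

Write h = H − f = f²/(N·c). The thin-lens limits are Dn = s·h/(h + (s−f)) and Df = s·h/(h − (s−f)), so DoF = Df − Dn = 2·s·(s−f)·h / (h² − (s−f)²).
That is a quadratic in h: DoF·h² − 2·s·(s−f)·h − DoF·(s−f)² = 0 ⇒ h = (s−f)·(s + √(s² + DoF²)) / DoF = 282 × (290 + √(290² + 128²)) / 128 = 282 × (290 + 316.992) / 128 ≈ 1337.3 mm.
Then N = f²/(c·h) = 8² / (0.006 × 1337.3) = 64 / 8.0237 ≈ 7.98.

f/7.98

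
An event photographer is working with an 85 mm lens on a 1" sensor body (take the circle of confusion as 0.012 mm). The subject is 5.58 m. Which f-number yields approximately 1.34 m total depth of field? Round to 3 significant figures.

Write h = H − f = f²/(N·c). The thin-lens limits are Dn = s·h/(h + (s−f)) and Df = s·h/(h − (s−f)), so DoF = Df − Dn = 2·s·(s−f)·h / (h² − (s−f)²).
That is a quadratic in h: DoF·h² − 2·s·(s−f)·h − DoF·(s−f)² = 0 ⇒ h = (s−f)·(s + √(s² + DoF²)) / DoF = 5495 × (5580 + √(5580² + 1340²)) / 1340 = 5495 × (5580 + 5738.64) / 1340 ≈ 46415 mm.
Then N = f²/(c·h) = 85² / (0.012 × 46415) = 7225 / 556.98 ≈ 13.

f/13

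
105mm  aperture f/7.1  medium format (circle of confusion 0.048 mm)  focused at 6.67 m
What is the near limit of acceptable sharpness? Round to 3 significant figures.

Hyperfocal distance H = f²/(N·c) + f = 105²/(7.1 × 0.048) + 105 = 11025/0.3408 + 105 ≈ 32455.4 mm ≈ 32.46 m.
Near limit Dn = s·(H − f)/(H + s − 2f) = 6670 × (32455.4 − 105) / (32455.4 + 6670 − 2 × 105) = 6670 × 32350.4 / 38915.4 ≈ 5544.8 mm ≈ 5.54 m.

5.54 m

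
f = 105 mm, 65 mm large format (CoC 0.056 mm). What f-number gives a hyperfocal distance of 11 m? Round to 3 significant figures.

f/18.1

Rearrange H = f²/(N·c) + f for N: N = f² / ((H − f)·c).
N = 105² / ((11000 − 105) × 0.056) = 11025 / 610.1 ≈ 18.1.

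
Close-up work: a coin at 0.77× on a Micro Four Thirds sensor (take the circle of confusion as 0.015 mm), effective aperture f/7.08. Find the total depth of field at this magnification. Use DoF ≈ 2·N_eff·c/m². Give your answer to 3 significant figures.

At magnification m, DoF ≈ 2·N_eff·c/m² = 2 × 7.08 × 0.015 / 0.77² = 0.2124 / 0.5929 ≈ 0.358 mm.

0.358 mm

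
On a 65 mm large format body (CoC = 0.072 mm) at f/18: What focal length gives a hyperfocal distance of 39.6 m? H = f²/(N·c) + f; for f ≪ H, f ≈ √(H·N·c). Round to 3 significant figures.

226 mm

From H = f²/(N·c) + f, with f ≪ H: f ≈ √(H·N·c) = √(39600 × 18 × 0.072) = √51322 ≈ 226.5 mm.
Exact: f² + N·c·f − N·c·H = 0 ⇒ f = (−N·c + √((N·c)² + 4·N·c·H))/2 = (−1.296 + √205288)/2 ≈ 225.90 mm ≈ 226 mm.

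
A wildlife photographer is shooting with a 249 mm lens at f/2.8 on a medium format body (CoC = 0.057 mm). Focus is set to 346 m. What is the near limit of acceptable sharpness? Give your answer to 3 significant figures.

Hyperfocal distance H = f²/(N·c) + f = 249²/(2.8 × 0.057) + 249 = 62001/0.1596 + 249 ≈ 388726.4 mm ≈ 388.7 m.
Near limit Dn = s·(H − f)/(H + s − 2f) = 346000 × (388726.4 − 249) / (388726.4 + 346000 − 2 × 249) = 346000 × 388477.4 / 734228.4 ≈ 183067 mm ≈ 183 m.

183 m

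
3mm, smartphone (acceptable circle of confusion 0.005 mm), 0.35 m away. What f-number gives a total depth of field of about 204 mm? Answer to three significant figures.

Write h = H − f = f²/(N·c). The thin-lens limits are Dn = s·h/(h + (s−f)) and Df = s·h/(h − (s−f)), so DoF = Df − Dn = 2·s·(s−f)·h / (h² − (s−f)²).
That is a quadratic in h: DoF·h² − 2·s·(s−f)·h − DoF·(s−f)² = 0 ⇒ h = (s−f)·(s + √(s² + DoF²)) / DoF = 347 × (350 + √(350² + 204²)) / 204 = 347 × (350 + 405.112) / 204 ≈ 1284.4 mm.
Then N = f²/(c·h) = 3² / (0.005 × 1284.4) = 9 / 6.4222 ≈ 1.40.

f/1.40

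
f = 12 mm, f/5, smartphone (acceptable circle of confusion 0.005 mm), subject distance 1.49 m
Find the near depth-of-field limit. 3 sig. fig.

Hyperfocal distance H = f²/(N·c) + f = 12²/(5 × 0.005) + 12 = 144/0.025 + 12 ≈ 5772.0 mm ≈ 5.772 m.
Near limit Dn = s·(H − f)/(H + s − 2f) = 1490 × (5772.0 − 12) / (5772.0 + 1490 − 2 × 12) = 1490 × 5760.0 / 7238.0 ≈ 1185.7 mm ≈ 1.19 m.

1.19 m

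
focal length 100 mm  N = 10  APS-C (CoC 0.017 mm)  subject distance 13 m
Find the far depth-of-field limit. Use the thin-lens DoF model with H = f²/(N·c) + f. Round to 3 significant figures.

16.7 m

Hyperfocal distance H = f²/(N·c) + f = 100²/(10 × 0.017) + 100 = 10000/0.17 + 100 ≈ 58923.5 mm ≈ 58.92 m.
Far limit Df = s·(H − f)/(H − s) = 13000 × (58923.5 − 100) / (58923.5 − 13000) = 13000 × 58823.5 / 45923.5 ≈ 16652 mm ≈ 16.7 m.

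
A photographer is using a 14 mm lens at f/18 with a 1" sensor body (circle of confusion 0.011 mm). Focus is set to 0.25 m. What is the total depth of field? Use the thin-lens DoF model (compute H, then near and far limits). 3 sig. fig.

126 mm

Hyperfocal distance H = f²/(N·c) + f = 14²/(18 × 0.011) + 14 = 196/0.198 + 14 ≈ 1003.9 mm ≈ 1.004 m.
Near limit Dn = s·(H − f)/(H + s − 2f) = 250 × (1003.9 − 14) / (1003.9 + 250 − 2 × 14) = 250 × 989.9 / 1225.9 ≈ 201.87 mm.
Far limit Df = s·(H − f)/(H − s) = 250 × (1003.9 − 14) / (1003.9 − 250) = 250 × 989.9 / 753.9 ≈ 328.26 mm.
Depth of field = Df − Dn = 328.26 − 201.87 ≈ 126.39 mm.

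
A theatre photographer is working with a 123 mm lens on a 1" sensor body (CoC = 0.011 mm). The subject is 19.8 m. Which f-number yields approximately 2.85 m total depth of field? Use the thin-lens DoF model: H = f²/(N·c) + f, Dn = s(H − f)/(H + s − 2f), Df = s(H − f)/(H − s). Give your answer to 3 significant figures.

f/5

Write h = H − f = f²/(N·c). The thin-lens limits are Dn = s·h/(h + (s−f)) and Df = s·h/(h − (s−f)), so DoF = Df − Dn = 2·s·(s−f)·h / (h² − (s−f)²).
That is a quadratic in h: DoF·h² − 2·s·(s−f)·h − DoF·(s−f)² = 0 ⇒ h = (s−f)·(s + √(s² + DoF²)) / DoF = 19677 × (19800 + √(19800² + 2850²)) / 2850 = 19677 × (19800 + 20004.1) / 2850 ≈ 274816 mm.
Then N = f²/(c·h) = 123² / (0.011 × 274816) = 15129 / 3023.0 ≈ 5.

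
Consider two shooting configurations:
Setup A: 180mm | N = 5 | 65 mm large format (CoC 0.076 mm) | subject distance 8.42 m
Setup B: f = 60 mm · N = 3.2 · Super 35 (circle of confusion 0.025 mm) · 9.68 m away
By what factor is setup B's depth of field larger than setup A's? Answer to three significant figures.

Setup A: H = 180²/(5×0.076) + 180 ≈ 85443.2 mm; DoF = Df − Dn = 9320.8 − 7678.0 ≈ 1642.8 mm.
Setup B: H = 60²/(3.2×0.025) + 60 ≈ 45060.0 mm; DoF = Df − Dn = 12312.0 − 7975.1 ≈ 4336.9 mm.
Ratio = 4336.9 / 1642.8 ≈ 2.64.

2.64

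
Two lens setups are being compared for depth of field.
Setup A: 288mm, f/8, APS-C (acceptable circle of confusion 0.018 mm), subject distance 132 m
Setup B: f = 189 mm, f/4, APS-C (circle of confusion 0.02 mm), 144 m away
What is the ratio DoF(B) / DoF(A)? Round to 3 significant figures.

1.62

Setup A: H = 288²/(8×0.018) + 288 ≈ 576288.0 mm; DoF = Df − Dn = 171132 − 107434 ≈ 63698 mm.
Setup B: H = 189²/(4×0.02) + 189 ≈ 446701.5 mm; DoF = Df − Dn = 212413 − 108920 ≈ 103493 mm.
Ratio = 103493 / 63698 ≈ 1.62.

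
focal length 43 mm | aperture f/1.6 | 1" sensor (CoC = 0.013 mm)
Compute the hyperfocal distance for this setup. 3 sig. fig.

Hyperfocal distance H = f²/(N·c) + f = 43²/(1.6 × 0.013) + 43 = 1849/0.0208 + 43 ≈ 88937.2 mm ≈ 88.9 m.

88.9 m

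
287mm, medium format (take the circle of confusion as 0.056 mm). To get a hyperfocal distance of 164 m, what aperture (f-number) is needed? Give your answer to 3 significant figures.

f/8.98

Rearrange H = f²/(N·c) + f for N: N = f² / ((H − f)·c).
N = 287² / ((164000 − 287) × 0.056) = 82369 / 9168 ≈ 8.98.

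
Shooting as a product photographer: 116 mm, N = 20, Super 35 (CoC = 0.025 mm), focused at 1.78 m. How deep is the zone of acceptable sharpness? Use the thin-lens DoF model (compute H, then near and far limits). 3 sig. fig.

221 mm

Hyperfocal distance H = f²/(N·c) + f = 116²/(20 × 0.025) + 116 = 13456/0.5 + 116 ≈ 27028.0 mm ≈ 27.03 m.
Near limit Dn = s·(H − f)/(H + s − 2f) = 1780 × (27028.0 − 116) / (27028.0 + 1780 − 2 × 116) = 1780 × 26912.0 / 28576.0 ≈ 1676.35 mm.
Far limit Df = s·(H − f)/(H − s) = 1780 × (27028.0 − 116) / (27028.0 − 1780) = 1780 × 26912.0 / 25248.0 ≈ 1897.31 mm.
Depth of field = Df − Dn = 1897.31 − 1676.35 ≈ 220.96 mm.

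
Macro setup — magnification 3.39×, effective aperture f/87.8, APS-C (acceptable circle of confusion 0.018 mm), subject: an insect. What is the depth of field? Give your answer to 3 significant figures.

0.275 mm

At magnification m, DoF ≈ 2·N_eff·c/m² = 2 × 87.8 × 0.018 / 3.39² = 3.161 / 11.49 ≈ 0.275 mm.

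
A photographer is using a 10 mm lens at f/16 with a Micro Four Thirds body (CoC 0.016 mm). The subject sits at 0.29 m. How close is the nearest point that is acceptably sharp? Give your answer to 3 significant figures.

169 mm

Hyperfocal distance H = f²/(N·c) + f = 10²/(16 × 0.016) + 10 = 100/0.256 + 10 ≈ 400.6 mm ≈ 0.401 m.
Near limit Dn = s·(H − f)/(H + s − 2f) = 290 × (400.6 − 10) / (400.6 + 290 − 2 × 10) = 290 × 390.6 / 670.6 ≈ 168.92 mm.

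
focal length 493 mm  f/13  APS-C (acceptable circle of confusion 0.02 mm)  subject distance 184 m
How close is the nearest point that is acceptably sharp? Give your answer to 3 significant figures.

Hyperfocal distance H = f²/(N·c) + f = 493²/(13 × 0.02) + 493 = 243049/0.26 + 493 ≈ 935296.8 mm ≈ 935.3 m.
Near limit Dn = s·(H − f)/(H + s − 2f) = 184000 × (935296.8 − 493) / (935296.8 + 184000 − 2 × 493) = 184000 × 934803.8 / 1118310.8 ≈ 153807 mm ≈ 154 m.

154 m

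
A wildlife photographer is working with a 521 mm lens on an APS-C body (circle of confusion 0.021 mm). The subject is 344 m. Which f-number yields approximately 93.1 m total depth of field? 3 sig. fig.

Write h = H − f = f²/(N·c). The thin-lens limits are Dn = s·h/(h + (s−f)) and Df = s·h/(h − (s−f)), so DoF = Df − Dn = 2·s·(s−f)·h / (h² − (s−f)²).
That is a quadratic in h: DoF·h² − 2·s·(s−f)·h − DoF·(s−f)² = 0 ⇒ h = (s−f)·(s + √(s² + DoF²)) / DoF = 343479 × (344000 + √(344000² + 93100²)) / 93100 = 343479 × (344000 + 356376) / 93100 ≈ 2583935 mm.
Then N = f²/(c·h) = 521² / (0.021 × 2583935) = 271441 / 54263 ≈ 5.

f/5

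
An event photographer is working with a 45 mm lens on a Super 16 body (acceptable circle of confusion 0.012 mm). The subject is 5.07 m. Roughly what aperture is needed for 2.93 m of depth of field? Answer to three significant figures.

Write h = H − f = f²/(N·c). The thin-lens limits are Dn = s·h/(h + (s−f)) and Df = s·h/(h − (s−f)), so DoF = Df − Dn = 2·s·(s−f)·h / (h² − (s−f)²).
That is a quadratic in h: DoF·h² − 2·s·(s−f)·h − DoF·(s−f)² = 0 ⇒ h = (s−f)·(s + √(s² + DoF²)) / DoF = 5025 × (5070 + √(5070² + 2930²)) / 2930 = 5025 × (5070 + 5855.75) / 2930 ≈ 18738 mm.
Then N = f²/(c·h) = 45² / (0.012 × 18738) = 2025 / 224.85 ≈ 9.01.

f/9.01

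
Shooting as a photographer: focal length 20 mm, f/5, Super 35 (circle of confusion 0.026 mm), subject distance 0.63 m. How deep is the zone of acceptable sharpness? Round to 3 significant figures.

260 mm

Hyperfocal distance H = f²/(N·c) + f = 20²/(5 × 0.026) + 20 = 400/0.13 + 20 ≈ 3096.9 mm ≈ 3.097 m.
Near limit Dn = s·(H − f)/(H + s − 2f) = 630 × (3096.9 − 20) / (3096.9 + 630 − 2 × 20) = 630 × 3076.9 / 3686.9 ≈ 525.77 mm.
Far limit Df = s·(H − f)/(H − s) = 630 × (3096.9 − 20) / (3096.9 − 630) = 630 × 3076.9 / 2466.9 ≈ 785.78 mm.
Depth of field = Df − Dn = 785.78 − 525.77 ≈ 260.01 mm.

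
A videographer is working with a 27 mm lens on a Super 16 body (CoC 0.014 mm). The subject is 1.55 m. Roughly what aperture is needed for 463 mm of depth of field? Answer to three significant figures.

Write h = H − f = f²/(N·c). The thin-lens limits are Dn = s·h/(h + (s−f)) and Df = s·h/(h − (s−f)), so DoF = Df − Dn = 2·s·(s−f)·h / (h² − (s−f)²).
That is a quadratic in h: DoF·h² − 2·s·(s−f)·h − DoF·(s−f)² = 0 ⇒ h = (s−f)·(s + √(s² + DoF²)) / DoF = 1523 × (1550 + √(1550² + 463²)) / 463 = 1523 × (1550 + 1617.67) / 463 ≈ 10420 mm.
Then N = f²/(c·h) = 27² / (0.014 × 10420) = 729 / 145.88 ≈ 5.

f/5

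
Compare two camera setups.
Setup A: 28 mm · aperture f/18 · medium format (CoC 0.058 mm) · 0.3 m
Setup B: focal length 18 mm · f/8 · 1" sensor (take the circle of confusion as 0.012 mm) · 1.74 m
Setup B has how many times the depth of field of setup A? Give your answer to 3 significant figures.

9.60

Setup A: H = 28²/(18×0.058) + 28 ≈ 779.0 mm; DoF = Df − Dn = 470.37 − 220.23 ≈ 250.14 mm.
Setup B: H = 18²/(8×0.012) + 18 ≈ 3393.0 mm; DoF = Df − Dn = 3552.6 − 1152.1 ≈ 2400.5 mm.
Ratio = 2400.5 / 250.14 ≈ 9.60.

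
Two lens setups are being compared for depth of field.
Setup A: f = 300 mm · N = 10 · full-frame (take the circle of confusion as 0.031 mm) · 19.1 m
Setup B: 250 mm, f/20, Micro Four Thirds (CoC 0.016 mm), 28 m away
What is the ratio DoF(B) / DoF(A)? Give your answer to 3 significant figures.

3.27

Setup A: H = 300²/(10×0.031) + 300 ≈ 290622.6 mm; DoF = Df − Dn = 20422.5 − 17938.4 ≈ 2484.1 mm.
Setup B: H = 250²/(20×0.016) + 250 ≈ 195562.5 mm; DoF = Df − Dn = 32637.1 − 24516.7 ≈ 8120.4 mm.
Ratio = 8120.4 / 2484.1 ≈ 3.27.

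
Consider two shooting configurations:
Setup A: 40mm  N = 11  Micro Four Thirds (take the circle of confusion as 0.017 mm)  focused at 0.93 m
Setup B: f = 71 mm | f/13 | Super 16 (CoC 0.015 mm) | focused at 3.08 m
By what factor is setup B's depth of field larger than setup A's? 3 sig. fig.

Setup A: H = 40²/(11×0.017) + 40 ≈ 8596.1 mm; DoF = Df − Dn = 1037.97 − 842.38 ≈ 195.59 mm.
Setup B: H = 71²/(13×0.015) + 71 ≈ 25922.3 mm; DoF = Df − Dn = 3485.73 − 2758.88 ≈ 726.85 mm.
Ratio = 726.85 / 195.59 ≈ 3.72.

3.72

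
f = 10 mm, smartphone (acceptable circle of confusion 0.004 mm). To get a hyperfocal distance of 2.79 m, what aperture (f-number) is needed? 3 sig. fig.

Rearrange H = f²/(N·c) + f for N: N = f² / ((H − f)·c).
N = 10² / ((2790 − 10) × 0.004) = 100 / 11.12 ≈ 8.99.

f/8.99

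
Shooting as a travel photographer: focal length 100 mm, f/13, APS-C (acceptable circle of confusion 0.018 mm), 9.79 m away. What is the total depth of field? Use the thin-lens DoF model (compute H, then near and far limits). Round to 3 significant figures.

Hyperfocal distance H = f²/(N·c) + f = 100²/(13 × 0.018) + 100 = 10000/0.234 + 100 ≈ 42835.0 mm ≈ 42.84 m.
Near limit Dn = s·(H − f)/(H + s − 2f) = 9790 × (42835.0 − 100) / (42835.0 + 9790 − 2 × 100) = 9790 × 42735.0 / 52425.0 ≈ 7980.5 mm.
Far limit Df = s·(H − f)/(H − s) = 9790 × (42835.0 − 100) / (42835.0 − 9790) = 9790 × 42735.0 / 33045.0 ≈ 12660.8 mm.
Depth of field = Df − Dn = 12660.8 − 7980.5 ≈ 4680.3 mm ≈ 4.68 m.

4.68 m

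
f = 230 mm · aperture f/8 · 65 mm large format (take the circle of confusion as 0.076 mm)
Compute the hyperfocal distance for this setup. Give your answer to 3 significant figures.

87.2 m

Hyperfocal distance H = f²/(N·c) + f = 230²/(8 × 0.076) + 230 = 52900/0.608 + 230 ≈ 87236.6 mm ≈ 87.2 m.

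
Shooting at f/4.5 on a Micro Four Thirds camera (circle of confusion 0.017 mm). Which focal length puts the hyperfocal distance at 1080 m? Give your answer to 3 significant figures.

287 mm

From H = f²/(N·c) + f, with f ≪ H: f ≈ √(H·N·c) = √(1080000 × 4.5 × 0.017) = √82620 ≈ 287.4 mm.
The +f correction barely moves this — solving exactly, f² + N·c·f − N·c·H = 0 ⇒ f = (−N·c + √((N·c)² + 4·N·c·H))/2 = (−0.0765 + √330480)/2 ≈ 287.40 mm, so f ≈ 287 mm.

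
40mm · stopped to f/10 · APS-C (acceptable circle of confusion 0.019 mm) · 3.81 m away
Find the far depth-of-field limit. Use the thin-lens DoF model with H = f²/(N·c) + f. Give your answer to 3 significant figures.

Hyperfocal distance H = f²/(N·c) + f = 40²/(10 × 0.019) + 40 = 1600/0.19 + 40 ≈ 8461.1 mm ≈ 8.461 m.
Far limit Df = s·(H − f)/(H − s) = 3810 × (8461.1 − 40) / (8461.1 − 3810) = 3810 × 8421.1 / 4651.1 ≈ 6898.3 mm ≈ 6.90 m.

6.90 m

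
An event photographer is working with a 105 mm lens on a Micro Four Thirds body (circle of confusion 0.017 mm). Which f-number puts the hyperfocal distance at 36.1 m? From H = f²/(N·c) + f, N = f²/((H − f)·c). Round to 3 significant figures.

Rearrange H = f²/(N·c) + f for N: N = f² / ((H − f)·c).
N = 105² / ((36100 − 105) × 0.017) = 11025 / 611.9 ≈ 18.

f/18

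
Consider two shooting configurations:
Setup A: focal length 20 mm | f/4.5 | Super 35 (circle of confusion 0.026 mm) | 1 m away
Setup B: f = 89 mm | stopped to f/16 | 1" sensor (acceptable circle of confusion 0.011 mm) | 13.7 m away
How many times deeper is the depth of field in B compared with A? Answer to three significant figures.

14.6

Setup A: H = 20²/(4.5×0.026) + 20 ≈ 3438.8 mm; DoF = Df − Dn = 1401.84 − 777.21 ≈ 624.63 mm.
Setup B: H = 89²/(16×0.011) + 89 ≈ 45094.7 mm; DoF = Df − Dn = 19639.6 − 10518.8 ≈ 9120.8 mm.
Ratio = 9120.8 / 624.63 ≈ 14.6.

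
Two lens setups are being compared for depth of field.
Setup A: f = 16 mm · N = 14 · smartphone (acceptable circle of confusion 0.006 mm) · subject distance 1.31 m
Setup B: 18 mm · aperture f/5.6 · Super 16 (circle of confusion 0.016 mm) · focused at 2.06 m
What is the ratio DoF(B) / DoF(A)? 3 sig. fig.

Setup A: H = 16²/(14×0.006) + 16 ≈ 3063.6 mm; DoF = Df − Dn = 2276.7 − 919.6 ≈ 1357.1 mm.
Setup B: H = 18²/(5.6×0.016) + 18 ≈ 3634.1 mm; DoF = Df − Dn = 4732.4 − 1316.5 ≈ 3415.9 mm.
Ratio = 3415.9 / 1357.1 ≈ 2.52.

2.52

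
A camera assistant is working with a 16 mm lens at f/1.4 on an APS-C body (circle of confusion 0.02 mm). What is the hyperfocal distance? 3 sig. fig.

9.16 m

Hyperfocal distance H = f²/(N·c) + f = 16²/(1.4 × 0.02) + 16 = 256/0.028 + 16 ≈ 9158.9 mm ≈ 9.16 m.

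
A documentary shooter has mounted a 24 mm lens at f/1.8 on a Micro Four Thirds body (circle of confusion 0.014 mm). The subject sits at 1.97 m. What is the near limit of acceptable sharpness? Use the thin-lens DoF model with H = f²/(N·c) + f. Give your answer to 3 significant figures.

1.82 m

Hyperfocal distance H = f²/(N·c) + f = 24²/(1.8 × 0.014) + 24 = 576/0.0252 + 24 ≈ 22881.1 mm ≈ 22.88 m.
Near limit Dn = s·(H − f)/(H + s − 2f) = 1970 × (22881.1 − 24) / (22881.1 + 1970 − 2 × 24) = 1970 × 22857.1 / 24803.1 ≈ 1815.4 mm ≈ 1.82 m.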